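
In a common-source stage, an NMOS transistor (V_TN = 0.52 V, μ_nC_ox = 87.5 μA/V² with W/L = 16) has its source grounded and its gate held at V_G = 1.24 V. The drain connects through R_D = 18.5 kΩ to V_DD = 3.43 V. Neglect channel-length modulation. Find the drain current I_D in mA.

V_GS = V_G = 1.24 V, so V_ov = 1.24 − 0.52 = 0.72 V.
k_n = μ_nC_ox · (W/L) = 1.4 mA/V².
Assume saturation: I_D = ½ k_n V_ov² = 0.5 × 1.4 × 0.72² = 0.363 mA, giving V_DS = V_DD − I_D R_D = 3.43 − 0.363 × 18.5 = -3.28 V.
But -3.28 V < V_ov = 0.72 V, so the device is actually in triode.
In triode I_D = k_n[V_ov V_DS − ½ V_DS²] and I_D = (V_DD − V_DS)/R_D. Equating: 12.9 V_DS² − 19.65 V_DS + 3.43 = 0, giving V_DS = 0.201 V (the root below V_ov).
I_D = (3.43 − 0.201) / 18.5 = 0.175 mA.

I_D = 0.175 mA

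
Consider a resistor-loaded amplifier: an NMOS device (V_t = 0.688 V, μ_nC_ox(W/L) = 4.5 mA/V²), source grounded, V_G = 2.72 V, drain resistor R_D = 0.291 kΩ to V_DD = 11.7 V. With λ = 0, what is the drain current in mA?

V_GS = V_G = 2.72 V, so V_ov = 2.72 − 0.688 = 2.03 V.
Assume saturation: I_D = ½ k_n V_ov² = 0.5 × 4.5 × 2.03² = 9.29 mA, giving V_DS = V_DD − I_D R_D = 11.7 − 9.29 × 0.291 = 9 V.
V_DS = 9 V ≥ V_ov = 2.03 V, confirming saturation.

I_D = 9.29 mA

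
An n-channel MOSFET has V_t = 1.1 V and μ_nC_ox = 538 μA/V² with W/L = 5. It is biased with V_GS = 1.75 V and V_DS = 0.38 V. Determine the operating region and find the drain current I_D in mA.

Triode; I_D = 0.470 mA

k_n = μ_nC_ox · (W/L) = 2.69 mA/V².
V_ov = V_GS − V_t = 1.75 − 1.1 = 0.65 V.
Since V_DS = 0.38 V < V_ov = 0.65 V, the device is in the triode region.
I_D = k_n [V_ov · V_DS − ½ V_DS²] = 2.69 × [0.65 × 0.38 − 0.5 × 0.38²] = 0.47 mA.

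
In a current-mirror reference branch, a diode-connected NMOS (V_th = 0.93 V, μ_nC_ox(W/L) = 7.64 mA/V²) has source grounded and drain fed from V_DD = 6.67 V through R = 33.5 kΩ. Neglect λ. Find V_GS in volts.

With gate tied to drain, V_GS = V_DS ≥ V_GS − V_th, so the device is in saturation.
KCL at the drain: ½ k_n (V_GS − V_th)² = (V_DD − V_GS)/R.
Let x = V_GS − 0.93. Then 128 x² + x − 5.74 = 0, giving x = 0.208 V (positive root), so V_GS = 1.14 V.
I_D = (V_DD − V_GS)/R = (6.67 − 1.14) / 33.5 = 0.165 mA.

V_GS = 1.14 V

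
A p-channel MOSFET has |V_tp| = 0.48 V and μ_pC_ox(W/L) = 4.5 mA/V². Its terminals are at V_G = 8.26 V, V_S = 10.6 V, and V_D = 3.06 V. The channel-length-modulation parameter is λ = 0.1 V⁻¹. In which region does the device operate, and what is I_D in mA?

Saturation; I_D = 13.7 mA

V_SG = V_S − V_G = 10.6 − 8.26 = 2.34 V; V_SD = V_S − V_D = 10.6 − 3.06 = 7.54 V.
V_ov = V_SG − |V_tp| = 2.34 − 0.48 = 1.86 V.
Since V_SD = 7.54 V ≥ V_ov = 1.86 V, the device is in saturation.
I_D = ½ k_p V_ov² (1 + λ V_SD) = 0.5 × 4.5 × 1.86² × (1 + 0.1 × 7.54) = 13.7 mA.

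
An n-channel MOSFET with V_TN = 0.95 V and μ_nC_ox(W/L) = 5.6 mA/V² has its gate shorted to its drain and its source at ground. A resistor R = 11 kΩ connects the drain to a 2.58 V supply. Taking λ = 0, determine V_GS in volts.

With gate tied to drain, V_GS = V_DS ≥ V_GS − V_TN, so the device is in saturation.
KCL at the drain: ½ k_n (V_GS − V_TN)² = (V_DD − V_GS)/R.
Let x = V_GS − 0.95. Then 30.8 x² + x − 1.63 = 0, giving x = 0.214 V (positive root), so V_GS = 1.16 V.
I_D = (V_DD − V_GS)/R = (2.58 − 1.16) / 11 = 0.129 mA.

V_GS = 1.16 V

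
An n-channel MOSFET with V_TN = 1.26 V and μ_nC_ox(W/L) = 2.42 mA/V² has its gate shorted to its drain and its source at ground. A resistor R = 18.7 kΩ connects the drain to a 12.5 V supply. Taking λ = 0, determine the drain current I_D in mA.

With gate tied to drain, V_GS = V_DS ≥ V_GS − V_TN, so the device is in saturation.
KCL at the drain: ½ k_n (V_GS − V_TN)² = (V_DD − V_GS)/R.
Let x = V_GS − 1.26. Then 22.6 x² + x − 11.24 = 0, giving x = 0.683 V (positive root), so V_GS = 1.94 V.
I_D = (V_DD − V_GS)/R = (12.5 − 1.94) / 18.7 = 0.565 mA.

I_D = 0.565 mA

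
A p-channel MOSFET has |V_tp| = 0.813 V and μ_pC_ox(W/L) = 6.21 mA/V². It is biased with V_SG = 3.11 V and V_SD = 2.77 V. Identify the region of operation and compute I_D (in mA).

V_ov = V_SG − |V_tp| = 3.11 − 0.813 = 2.3 V.
Since V_SD = 2.77 V ≥ V_ov = 2.3 V, the device is in saturation.
I_D = ½ k_p V_ov² = 0.5 × 6.21 × 2.3² = 16.4 mA.

Saturation; I_D = 16.4 mA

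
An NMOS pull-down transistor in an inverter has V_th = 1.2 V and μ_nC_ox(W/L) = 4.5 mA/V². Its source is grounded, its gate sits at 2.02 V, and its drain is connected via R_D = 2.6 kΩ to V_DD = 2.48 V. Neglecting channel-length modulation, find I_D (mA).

I_D = 0.848 mA

V_GS = V_G = 2.02 V, so V_ov = 2.02 − 1.2 = 0.82 V.
Assume saturation: I_D = ½ k_n V_ov² = 0.5 × 4.5 × 0.82² = 1.51 mA, giving V_DS = V_DD − I_D R_D = 2.48 − 1.51 × 2.6 = -1.45 V.
But -1.45 V < V_ov = 0.82 V, so the device is actually in triode.
In triode I_D = k_n[V_ov V_DS − ½ V_DS²] and I_D = (V_DD − V_DS)/R_D. Equating: 5.85 V_DS² − 10.59 V_DS + 2.48 = 0, giving V_DS = 0.276 V (the root below V_ov).
I_D = (2.48 − 0.276) / 2.6 = 0.848 mA.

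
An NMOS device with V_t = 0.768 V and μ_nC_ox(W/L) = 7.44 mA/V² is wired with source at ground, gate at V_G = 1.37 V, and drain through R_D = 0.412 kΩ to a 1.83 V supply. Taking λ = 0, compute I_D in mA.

V_GS = V_G = 1.37 V, so V_ov = 1.37 − 0.768 = 0.602 V.
Assume saturation: I_D = ½ k_n V_ov² = 0.5 × 7.44 × 0.602² = 1.35 mA, giving V_DS = V_DD − I_D R_D = 1.83 − 1.35 × 0.412 = 1.27 V.
V_DS = 1.27 V ≥ V_ov = 0.602 V, confirming saturation.

I_D = 1.35 mA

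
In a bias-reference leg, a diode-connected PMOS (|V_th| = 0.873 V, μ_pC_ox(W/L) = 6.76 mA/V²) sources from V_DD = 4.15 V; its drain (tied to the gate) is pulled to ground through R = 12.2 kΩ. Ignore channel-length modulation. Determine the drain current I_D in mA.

I_D = 0.246 mA

With gate tied to drain, V_SG = V_SD ≥ V_SG − |V_th|, so the device is in saturation.
KCL at the drain: ½ k_p (V_SG − |V_th|)² = (V_DD − V_SG)/R.
Let x = V_SG − 0.873. Then 41.2 x² + x − 3.277 = 0, giving x = 0.27 V (positive root), so V_SG = 1.14 V.
I_D = (V_DD − V_SG)/R = (4.15 − 1.14) / 12.2 = 0.246 mA.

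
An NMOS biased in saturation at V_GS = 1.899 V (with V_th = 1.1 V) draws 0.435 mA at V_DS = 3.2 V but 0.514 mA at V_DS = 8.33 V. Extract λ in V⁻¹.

With V_GS fixed, I_D ∝ (1 + λ V_DS) in saturation, so I_D2/I_D1 = (1 + λ V_DS2)/(1 + λ V_DS1).
0.514/0.435 = 1.182 = (1 + 8.33 λ)/(1 + 3.2 λ).
Solving: λ (I_D1 V_DS2 − I_D2 V_DS1) = I_D2 − I_D1, so λ = (0.514 − 0.435) / (0.435 × 8.33 − 0.514 × 3.2) = 0.079 / 1.98 = 0.0399 V⁻¹.

λ = 0.0399 V⁻¹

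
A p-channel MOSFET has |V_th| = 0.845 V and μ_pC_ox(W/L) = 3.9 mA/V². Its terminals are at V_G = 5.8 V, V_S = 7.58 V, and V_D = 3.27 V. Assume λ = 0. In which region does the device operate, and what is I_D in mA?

Saturation; I_D = 1.70 mA

V_SG = V_S − V_G = 7.58 − 5.8 = 1.78 V; V_SD = V_S − V_D = 7.58 − 3.27 = 4.31 V.
V_ov = V_SG − |V_th| = 1.78 − 0.845 = 0.935 V.
Since V_SD = 4.31 V ≥ V_ov = 0.935 V, the device is in saturation.
I_D = ½ k_p V_ov² = 0.5 × 3.9 × 0.935² = 1.7 mA.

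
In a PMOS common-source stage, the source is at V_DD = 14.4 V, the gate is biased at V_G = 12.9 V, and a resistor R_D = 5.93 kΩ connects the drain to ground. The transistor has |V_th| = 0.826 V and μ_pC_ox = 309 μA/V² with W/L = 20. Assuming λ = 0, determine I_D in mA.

V_SG = V_DD − V_G = 14.4 − 12.9 = 1.5 V, so V_ov = 1.5 − 0.826 = 0.674 V.
k_p = μ_pC_ox · (W/L) = 6.18 mA/V².
Assume saturation: I_D = ½ k_p V_ov² = 0.5 × 6.18 × 0.674² = 1.4 mA, giving V_SD = V_DD − I_D R_D = 14.4 − 1.4 × 5.93 = 6.08 V.
V_SD = 6.08 V ≥ V_ov = 0.674 V, confirming saturation.

I_D = 1.40 mA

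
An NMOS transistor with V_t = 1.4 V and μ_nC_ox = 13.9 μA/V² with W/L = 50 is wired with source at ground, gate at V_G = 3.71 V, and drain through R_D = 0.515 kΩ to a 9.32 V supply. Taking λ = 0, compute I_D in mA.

I_D = 1.85 mA

V_GS = V_G = 3.71 V, so V_ov = 3.71 − 1.4 = 2.31 V.
k_n = μ_nC_ox · (W/L) = 0.695 mA/V².
Assume saturation: I_D = ½ k_n V_ov² = 0.5 × 0.695 × 2.31² = 1.85 mA, giving V_DS = V_DD − I_D R_D = 9.32 − 1.85 × 0.515 = 8.37 V.
V_DS = 8.37 V ≥ V_ov = 2.31 V, confirming saturation.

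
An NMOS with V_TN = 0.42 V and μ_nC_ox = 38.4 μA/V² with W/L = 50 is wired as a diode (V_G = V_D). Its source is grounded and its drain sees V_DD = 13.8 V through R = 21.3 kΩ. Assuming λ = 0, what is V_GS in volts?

With gate tied to drain, V_GS = V_DS ≥ V_GS − V_TN, so the device is in saturation.
k_n = μ_nC_ox · (W/L) = 1.92 mA/V².
KCL at the drain: ½ k_n (V_GS − V_TN)² = (V_DD − V_GS)/R.
Let x = V_GS − 0.42. Then 20.4 x² + x − 13.38 = 0, giving x = 0.785 V (positive root), so V_GS = 1.2 V.
I_D = (V_DD − V_GS)/R = (13.8 − 1.2) / 21.3 = 0.591 mA.

V_GS = 1.20 V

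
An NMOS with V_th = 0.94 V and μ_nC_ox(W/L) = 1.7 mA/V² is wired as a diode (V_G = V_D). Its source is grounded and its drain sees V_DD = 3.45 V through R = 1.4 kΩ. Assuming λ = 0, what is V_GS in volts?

With gate tied to drain, V_GS = V_DS ≥ V_GS − V_th, so the device is in saturation.
KCL at the drain: ½ k_n (V_GS − V_th)² = (V_DD − V_GS)/R.
Let x = V_GS − 0.94. Then 1.19 x² + x − 2.51 = 0, giving x = 1.09 V (positive root), so V_GS = 2.03 V.
I_D = (V_DD − V_GS)/R = (3.45 − 2.03) / 1.4 = 1.01 mA.

V_GS = 2.03 V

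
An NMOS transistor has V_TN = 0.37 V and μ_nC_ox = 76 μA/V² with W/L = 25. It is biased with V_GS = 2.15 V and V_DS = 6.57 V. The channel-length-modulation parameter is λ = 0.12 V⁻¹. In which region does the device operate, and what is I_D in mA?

k_n = μ_nC_ox · (W/L) = 1.9 mA/V².
V_ov = V_GS − V_TN = 2.15 − 0.37 = 1.78 V.
Since V_DS = 6.57 V ≥ V_ov = 1.78 V, the device is in saturation.
I_D = ½ k_n V_ov² (1 + λ V_DS) = 0.5 × 1.9 × 1.78² × (1 + 0.12 × 6.57) = 5.38 mA.

Saturation; I_D = 5.38 mA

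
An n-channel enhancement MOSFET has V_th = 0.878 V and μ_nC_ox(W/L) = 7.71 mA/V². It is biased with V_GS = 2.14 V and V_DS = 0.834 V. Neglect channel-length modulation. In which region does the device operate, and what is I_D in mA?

Triode; I_D = 5.43 mA

V_ov = V_GS − V_th = 2.14 − 0.878 = 1.26 V.
Since V_DS = 0.834 V < V_ov = 1.26 V, the device is in the triode region.
I_D = k_n [V_ov · V_DS − ½ V_DS²] = 7.71 × [1.26 × 0.834 − 0.5 × 0.834²] = 5.43 mA.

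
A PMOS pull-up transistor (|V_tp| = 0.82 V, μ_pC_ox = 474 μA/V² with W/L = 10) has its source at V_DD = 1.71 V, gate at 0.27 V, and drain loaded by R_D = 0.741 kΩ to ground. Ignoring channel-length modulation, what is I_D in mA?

V_SG = V_DD − V_G = 1.71 − 0.27 = 1.44 V, so V_ov = 1.44 − 0.82 = 0.62 V.
k_p = μ_pC_ox · (W/L) = 4.74 mA/V².
Assume saturation: I_D = ½ k_p V_ov² = 0.5 × 4.74 × 0.62² = 0.911 mA, giving V_SD = V_DD − I_D R_D = 1.71 − 0.911 × 0.741 = 1.03 V.
V_SD = 1.03 V ≥ V_ov = 0.62 V, confirming saturation.

I_D = 0.911 mA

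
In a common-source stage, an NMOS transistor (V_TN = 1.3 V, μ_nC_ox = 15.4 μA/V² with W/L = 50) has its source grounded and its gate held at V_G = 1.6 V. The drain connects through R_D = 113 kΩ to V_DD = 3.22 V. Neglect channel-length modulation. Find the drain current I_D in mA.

V_GS = V_G = 1.6 V, so V_ov = 1.6 − 1.3 = 0.3 V.
k_n = μ_nC_ox · (W/L) = 0.77 mA/V².
Assume saturation: I_D = ½ k_n V_ov² = 0.5 × 0.77 × 0.3² = 0.0347 mA, giving V_DS = V_DD − I_D R_D = 3.22 − 0.0347 × 113 = -0.695 V.
But -0.695 V < V_ov = 0.3 V, so the device is actually in triode.
In triode I_D = k_n[V_ov V_DS − ½ V_DS²] and I_D = (V_DD − V_DS)/R_D. Equating: 43.5 V_DS² − 27.1 V_DS + 3.22 = 0, giving V_DS = 0.16 V (the root below V_ov).
I_D = (3.22 − 0.16) / 113 = 0.0271 mA.

I_D = 0.0271 mA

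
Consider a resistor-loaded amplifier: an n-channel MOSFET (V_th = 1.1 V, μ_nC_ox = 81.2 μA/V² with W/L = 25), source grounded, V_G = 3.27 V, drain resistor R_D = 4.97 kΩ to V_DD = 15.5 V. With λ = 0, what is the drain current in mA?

I_D = 2.95 mA

V_GS = V_G = 3.27 V, so V_ov = 3.27 − 1.1 = 2.17 V.
k_n = μ_nC_ox · (W/L) = 2.03 mA/V².
Assume saturation: I_D = ½ k_n V_ov² = 0.5 × 2.03 × 2.17² = 4.78 mA, giving V_DS = V_DD − I_D R_D = 15.5 − 4.78 × 4.97 = -8.25 V.
But -8.25 V < V_ov = 2.17 V, so the device is actually in triode.
In triode I_D = k_n[V_ov V_DS − ½ V_DS²] and I_D = (V_DD − V_DS)/R_D. Equating: 5.04 V_DS² − 22.89 V_DS + 15.5 = 0, giving V_DS = 0.828 V (the root below V_ov).
I_D = (15.5 − 0.828) / 4.97 = 2.95 mA.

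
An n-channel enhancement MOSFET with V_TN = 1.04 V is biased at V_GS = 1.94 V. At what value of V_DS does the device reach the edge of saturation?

V_DS,sat = 0.900 V

The boundary between triode and saturation is V_DS = V_GS − V_TN = V_ov.
V_ov = 1.94 − 1.04 = 0.9 V.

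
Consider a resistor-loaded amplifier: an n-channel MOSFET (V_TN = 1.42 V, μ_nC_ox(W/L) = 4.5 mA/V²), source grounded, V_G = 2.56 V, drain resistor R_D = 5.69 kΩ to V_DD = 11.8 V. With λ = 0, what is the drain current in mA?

I_D = 1.99 mA

V_GS = V_G = 2.56 V, so V_ov = 2.56 − 1.42 = 1.14 V.
Assume saturation: I_D = ½ k_n V_ov² = 0.5 × 4.5 × 1.14² = 2.92 mA, giving V_DS = V_DD − I_D R_D = 11.8 − 2.92 × 5.69 = -4.84 V.
But -4.84 V < V_ov = 1.14 V, so the device is actually in triode.
In triode I_D = k_n[V_ov V_DS − ½ V_DS²] and I_D = (V_DD − V_DS)/R_D. Equating: 12.8 V_DS² − 30.19 V_DS + 11.8 = 0, giving V_DS = 0.495 V (the root below V_ov).
I_D = (11.8 − 0.495) / 5.69 = 1.99 mA.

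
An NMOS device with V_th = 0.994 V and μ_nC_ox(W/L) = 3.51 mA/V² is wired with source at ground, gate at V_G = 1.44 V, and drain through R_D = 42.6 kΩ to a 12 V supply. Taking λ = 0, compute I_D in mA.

I_D = 0.276 mA

V_GS = V_G = 1.44 V, so V_ov = 1.44 − 0.994 = 0.446 V.
Assume saturation: I_D = ½ k_n V_ov² = 0.5 × 3.51 × 0.446² = 0.349 mA, giving V_DS = V_DD − I_D R_D = 12 − 0.349 × 42.6 = -2.87 V.
But -2.87 V < V_ov = 0.446 V, so the device is actually in triode.
In triode I_D = k_n[V_ov V_DS − ½ V_DS²] and I_D = (V_DD − V_DS)/R_D. Equating: 74.8 V_DS² − 67.69 V_DS + 12 = 0, giving V_DS = 0.242 V (the root below V_ov).
I_D = (12 − 0.242) / 42.6 = 0.276 mA.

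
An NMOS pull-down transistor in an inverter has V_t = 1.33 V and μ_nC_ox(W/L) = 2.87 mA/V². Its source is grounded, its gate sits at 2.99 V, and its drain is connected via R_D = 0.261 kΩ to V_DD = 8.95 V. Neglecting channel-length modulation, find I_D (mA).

V_GS = V_G = 2.99 V, so V_ov = 2.99 − 1.33 = 1.66 V.
Assume saturation: I_D = ½ k_n V_ov² = 0.5 × 2.87 × 1.66² = 3.95 mA, giving V_DS = V_DD − I_D R_D = 8.95 − 3.95 × 0.261 = 7.92 V.
V_DS = 7.92 V ≥ V_ov = 1.66 V, confirming saturation.

I_D = 3.95 mA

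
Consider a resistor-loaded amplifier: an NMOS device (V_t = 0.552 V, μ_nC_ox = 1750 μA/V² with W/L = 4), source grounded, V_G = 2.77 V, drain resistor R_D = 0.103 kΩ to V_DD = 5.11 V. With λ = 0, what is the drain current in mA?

V_GS = V_G = 2.77 V, so V_ov = 2.77 − 0.552 = 2.22 V.
k_n = μ_nC_ox · (W/L) = 7 mA/V².
Assume saturation: I_D = ½ k_n V_ov² = 0.5 × 7 × 2.22² = 17.2 mA, giving V_DS = V_DD − I_D R_D = 5.11 − 17.2 × 0.103 = 3.34 V.
V_DS = 3.34 V ≥ V_ov = 2.22 V, confirming saturation.

I_D = 17.2 mA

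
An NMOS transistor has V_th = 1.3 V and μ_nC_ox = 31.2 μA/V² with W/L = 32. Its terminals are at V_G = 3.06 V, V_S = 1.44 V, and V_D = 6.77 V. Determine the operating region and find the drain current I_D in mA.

Saturation; I_D = 0.0511 mA

V_GS = V_G − V_S = 3.06 − 1.44 = 1.62 V; V_DS = V_D − V_S = 6.77 − 1.44 = 5.33 V.
k_n = μ_nC_ox · (W/L) = 0.9984 mA/V².
V_ov = V_GS − V_th = 1.62 − 1.3 = 0.32 V.
Since V_DS = 5.33 V ≥ V_ov = 0.32 V, the device is in saturation.
I_D = ½ k_n V_ov² = 0.5 × 0.9984 × 0.32² = 0.0511 mA.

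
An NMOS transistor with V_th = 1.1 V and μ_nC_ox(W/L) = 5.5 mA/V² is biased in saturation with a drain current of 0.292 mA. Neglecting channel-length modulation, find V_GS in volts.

In saturation I_D = ½ k_n (V_GS − V_th)², so V_GS − V_th = √(2 I_D / k_n) = √(2 × 0.292 / 5.5) = 0.326 V.
V_GS = 1.1 + 0.326 = 1.43 V.

V_GS = 1.43 V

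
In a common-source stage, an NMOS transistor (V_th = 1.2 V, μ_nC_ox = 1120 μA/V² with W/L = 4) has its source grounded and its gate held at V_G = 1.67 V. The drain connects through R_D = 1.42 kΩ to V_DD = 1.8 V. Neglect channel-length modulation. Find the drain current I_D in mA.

I_D = 0.495 mA

V_GS = V_G = 1.67 V, so V_ov = 1.67 − 1.2 = 0.47 V.
k_n = μ_nC_ox · (W/L) = 4.48 mA/V².
Assume saturation: I_D = ½ k_n V_ov² = 0.5 × 4.48 × 0.47² = 0.495 mA, giving V_DS = V_DD − I_D R_D = 1.8 − 0.495 × 1.42 = 1.1 V.
V_DS = 1.1 V ≥ V_ov = 0.47 V, confirming saturation.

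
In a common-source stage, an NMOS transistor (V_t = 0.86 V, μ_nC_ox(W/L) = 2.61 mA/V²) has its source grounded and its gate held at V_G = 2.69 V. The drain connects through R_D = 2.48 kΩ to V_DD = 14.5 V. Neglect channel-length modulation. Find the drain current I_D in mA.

I_D = 4.37 mA

V_GS = V_G = 2.69 V, so V_ov = 2.69 − 0.86 = 1.83 V.
Assume saturation: I_D = ½ k_n V_ov² = 0.5 × 2.61 × 1.83² = 4.37 mA, giving V_DS = V_DD − I_D R_D = 14.5 − 4.37 × 2.48 = 3.66 V.
V_DS = 3.66 V ≥ V_ov = 1.83 V, confirming saturation.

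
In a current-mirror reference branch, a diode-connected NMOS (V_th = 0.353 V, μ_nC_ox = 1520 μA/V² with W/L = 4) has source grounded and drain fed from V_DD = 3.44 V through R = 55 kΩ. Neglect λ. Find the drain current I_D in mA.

I_D = 0.0537 mA

With gate tied to drain, V_GS = V_DS ≥ V_GS − V_th, so the device is in saturation.
k_n = μ_nC_ox · (W/L) = 6.08 mA/V².
KCL at the drain: ½ k_n (V_GS − V_th)² = (V_DD − V_GS)/R.
Let x = V_GS − 0.353. Then 167 x² + x − 3.087 = 0, giving x = 0.133 V (positive root), so V_GS = 0.486 V.
I_D = (V_DD − V_GS)/R = (3.44 − 0.486) / 55 = 0.0537 mA.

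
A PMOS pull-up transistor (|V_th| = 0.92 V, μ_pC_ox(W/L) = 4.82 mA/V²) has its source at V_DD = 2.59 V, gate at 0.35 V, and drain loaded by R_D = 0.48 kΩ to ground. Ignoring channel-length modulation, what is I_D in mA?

I_D = 3.64 mA

V_SG = V_DD − V_G = 2.59 − 0.35 = 2.24 V, so V_ov = 2.24 − 0.92 = 1.32 V.
Assume saturation: I_D = ½ k_p V_ov² = 0.5 × 4.82 × 1.32² = 4.2 mA, giving V_SD = V_DD − I_D R_D = 2.59 − 4.2 × 0.48 = 0.574 V.
But 0.574 V < V_ov = 1.32 V, so the device is actually in triode.
In triode I_D = k_p[V_ov V_SD − ½ V_SD²] and I_D = (V_DD − V_SD)/R_D. Equating: 1.16 V_SD² − 4.054 V_SD + 2.59 = 0, giving V_SD = 0.84 V (the root below V_ov).
I_D = (2.59 − 0.84) / 0.48 = 3.64 mA.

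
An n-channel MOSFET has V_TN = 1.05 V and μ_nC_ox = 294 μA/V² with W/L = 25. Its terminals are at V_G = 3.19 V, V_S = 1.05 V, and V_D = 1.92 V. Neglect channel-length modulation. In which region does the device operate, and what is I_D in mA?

V_GS = V_G − V_S = 3.19 − 1.05 = 2.14 V; V_DS = V_D − V_S = 1.92 − 1.05 = 0.87 V.
k_n = μ_nC_ox · (W/L) = 7.35 mA/V².
V_ov = V_GS − V_TN = 2.14 − 1.05 = 1.09 V.
Since V_DS = 0.87 V < V_ov = 1.09 V, the device is in the triode region.
I_D = k_n [V_ov · V_DS − ½ V_DS²] = 7.35 × [1.09 × 0.87 − 0.5 × 0.87²] = 4.19 mA.

Triode; I_D = 4.19 mA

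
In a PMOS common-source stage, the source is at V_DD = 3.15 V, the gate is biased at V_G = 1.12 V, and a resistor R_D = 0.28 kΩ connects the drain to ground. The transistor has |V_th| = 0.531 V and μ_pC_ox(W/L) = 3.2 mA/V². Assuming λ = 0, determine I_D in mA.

V_SG = V_DD − V_G = 3.15 − 1.12 = 2.03 V, so V_ov = 2.03 − 0.531 = 1.5 V.
Assume saturation: I_D = ½ k_p V_ov² = 0.5 × 3.2 × 1.5² = 3.6 mA, giving V_SD = V_DD − I_D R_D = 3.15 − 3.6 × 0.28 = 2.14 V.
V_SD = 2.14 V ≥ V_ov = 1.5 V, confirming saturation.

I_D = 3.60 mA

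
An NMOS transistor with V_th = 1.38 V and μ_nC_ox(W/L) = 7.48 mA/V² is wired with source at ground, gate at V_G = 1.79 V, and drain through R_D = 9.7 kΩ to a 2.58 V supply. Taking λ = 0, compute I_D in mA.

V_GS = V_G = 1.79 V, so V_ov = 1.79 − 1.38 = 0.41 V.
Assume saturation: I_D = ½ k_n V_ov² = 0.5 × 7.48 × 0.41² = 0.629 mA, giving V_DS = V_DD − I_D R_D = 2.58 − 0.629 × 9.7 = -3.52 V.
But -3.52 V < V_ov = 0.41 V, so the device is actually in triode.
In triode I_D = k_n[V_ov V_DS − ½ V_DS²] and I_D = (V_DD − V_DS)/R_D. Equating: 36.3 V_DS² − 30.75 V_DS + 2.58 = 0, giving V_DS = 0.0944 V (the root below V_ov).
I_D = (2.58 − 0.0944) / 9.7 = 0.256 mA.

I_D = 0.256 mA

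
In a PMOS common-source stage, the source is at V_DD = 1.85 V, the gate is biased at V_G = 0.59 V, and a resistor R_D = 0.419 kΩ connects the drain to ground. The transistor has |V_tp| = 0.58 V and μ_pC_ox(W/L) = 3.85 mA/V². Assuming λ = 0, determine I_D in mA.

V_SG = V_DD − V_G = 1.85 − 0.59 = 1.26 V, so V_ov = 1.26 − 0.58 = 0.68 V.
Assume saturation: I_D = ½ k_p V_ov² = 0.5 × 3.85 × 0.68² = 0.89 mA, giving V_SD = V_DD − I_D R_D = 1.85 − 0.89 × 0.419 = 1.48 V.
V_SD = 1.48 V ≥ V_ov = 0.68 V, confirming saturation.

I_D = 0.890 mA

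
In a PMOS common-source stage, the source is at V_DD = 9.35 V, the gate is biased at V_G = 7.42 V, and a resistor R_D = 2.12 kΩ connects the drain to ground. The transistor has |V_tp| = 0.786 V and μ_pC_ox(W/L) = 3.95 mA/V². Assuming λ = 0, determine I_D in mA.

I_D = 2.58 mA

V_SG = V_DD − V_G = 9.35 − 7.42 = 1.93 V, so V_ov = 1.93 − 0.786 = 1.14 V.
Assume saturation: I_D = ½ k_p V_ov² = 0.5 × 3.95 × 1.14² = 2.58 mA, giving V_SD = V_DD − I_D R_D = 9.35 − 2.58 × 2.12 = 3.87 V.
V_SD = 3.87 V ≥ V_ov = 1.14 V, confirming saturation.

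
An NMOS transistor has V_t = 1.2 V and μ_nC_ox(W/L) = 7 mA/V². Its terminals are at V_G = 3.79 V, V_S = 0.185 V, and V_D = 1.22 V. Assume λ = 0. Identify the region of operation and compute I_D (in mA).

V_GS = V_G − V_S = 3.79 − 0.185 = 3.6 V; V_DS = V_D − V_S = 1.22 − 0.185 = 1.03 V.
V_ov = V_GS − V_t = 3.6 − 1.2 = 2.41 V.
Since V_DS = 1.03 V < V_ov = 2.41 V, the device is in the triode region.
I_D = k_n [V_ov · V_DS − ½ V_DS²] = 7 × [2.41 × 1.03 − 0.5 × 1.03²] = 13.7 mA.

Triode; I_D = 13.7 mA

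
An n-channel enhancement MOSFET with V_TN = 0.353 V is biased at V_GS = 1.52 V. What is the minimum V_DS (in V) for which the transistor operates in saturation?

The boundary between triode and saturation is V_DS = V_GS − V_TN = V_ov.
V_ov = 1.52 − 0.353 = 1.17 V.

V_DS,sat = 1.17 V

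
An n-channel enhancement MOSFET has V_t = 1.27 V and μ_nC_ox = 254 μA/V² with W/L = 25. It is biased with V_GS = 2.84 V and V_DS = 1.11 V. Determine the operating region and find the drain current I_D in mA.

Triode; I_D = 7.15 mA

k_n = μ_nC_ox · (W/L) = 6.35 mA/V².
V_ov = V_GS − V_t = 2.84 − 1.27 = 1.57 V.
Since V_DS = 1.11 V < V_ov = 1.57 V, the device is in the triode region.
I_D = k_n [V_ov · V_DS − ½ V_DS²] = 6.35 × [1.57 × 1.11 − 0.5 × 1.11²] = 7.15 mA.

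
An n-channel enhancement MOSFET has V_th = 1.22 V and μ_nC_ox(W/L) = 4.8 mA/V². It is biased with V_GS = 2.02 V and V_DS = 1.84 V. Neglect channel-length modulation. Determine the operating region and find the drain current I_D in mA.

Saturation; I_D = 1.54 mA

V_ov = V_GS − V_th = 2.02 − 1.22 = 0.8 V.
Since V_DS = 1.84 V ≥ V_ov = 0.8 V, the device is in saturation.
I_D = ½ k_n V_ov² = 0.5 × 4.8 × 0.8² = 1.54 mA.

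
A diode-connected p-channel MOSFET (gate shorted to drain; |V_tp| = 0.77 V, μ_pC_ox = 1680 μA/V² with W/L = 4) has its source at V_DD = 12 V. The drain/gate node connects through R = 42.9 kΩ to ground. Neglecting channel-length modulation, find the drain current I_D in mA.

I_D = 0.255 mA

With gate tied to drain, V_SG = V_SD ≥ V_SG − |V_tp|, so the device is in saturation.
k_p = μ_pC_ox · (W/L) = 6.72 mA/V².
KCL at the drain: ½ k_p (V_SG − |V_tp|)² = (V_DD − V_SG)/R.
Let x = V_SG − 0.77. Then 144 x² + x − 11.23 = 0, giving x = 0.276 V (positive root), so V_SG = 1.05 V.
I_D = (V_DD − V_SG)/R = (12 − 1.05) / 42.9 = 0.255 mA.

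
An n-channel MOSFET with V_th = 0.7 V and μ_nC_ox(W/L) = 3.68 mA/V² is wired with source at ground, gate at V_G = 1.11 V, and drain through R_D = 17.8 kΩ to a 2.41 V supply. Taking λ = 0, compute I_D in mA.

V_GS = V_G = 1.11 V, so V_ov = 1.11 − 0.7 = 0.41 V.
Assume saturation: I_D = ½ k_n V_ov² = 0.5 × 3.68 × 0.41² = 0.309 mA, giving V_DS = V_DD − I_D R_D = 2.41 − 0.309 × 17.8 = -3.1 V.
But -3.1 V < V_ov = 0.41 V, so the device is actually in triode.
In triode I_D = k_n[V_ov V_DS − ½ V_DS²] and I_D = (V_DD − V_DS)/R_D. Equating: 32.8 V_DS² − 27.86 V_DS + 2.41 = 0, giving V_DS = 0.0977 V (the root below V_ov).
I_D = (2.41 − 0.0977) / 17.8 = 0.13 mA.

I_D = 0.130 mA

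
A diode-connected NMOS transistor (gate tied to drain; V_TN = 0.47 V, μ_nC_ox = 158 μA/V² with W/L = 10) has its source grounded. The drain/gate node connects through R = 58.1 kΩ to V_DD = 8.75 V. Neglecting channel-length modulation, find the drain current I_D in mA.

I_D = 0.135 mA

With gate tied to drain, V_GS = V_DS ≥ V_GS − V_TN, so the device is in saturation.
k_n = μ_nC_ox · (W/L) = 1.58 mA/V².
KCL at the drain: ½ k_n (V_GS − V_TN)² = (V_DD − V_GS)/R.
Let x = V_GS − 0.47. Then 45.9 x² + x − 8.28 = 0, giving x = 0.414 V (positive root), so V_GS = 0.884 V.
I_D = (V_DD − V_GS)/R = (8.75 − 0.884) / 58.1 = 0.135 mA.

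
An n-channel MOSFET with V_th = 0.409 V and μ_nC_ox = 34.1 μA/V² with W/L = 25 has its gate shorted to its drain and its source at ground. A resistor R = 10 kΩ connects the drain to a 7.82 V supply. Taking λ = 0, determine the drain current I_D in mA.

With gate tied to drain, V_GS = V_DS ≥ V_GS − V_th, so the device is in saturation.
k_n = μ_nC_ox · (W/L) = 0.8525 mA/V².
KCL at the drain: ½ k_n (V_GS − V_th)² = (V_DD − V_GS)/R.
Let x = V_GS − 0.409. Then 4.26 x² + x − 7.411 = 0, giving x = 1.21 V (positive root), so V_GS = 1.62 V.
I_D = (V_DD − V_GS)/R = (7.82 − 1.62) / 10 = 0.62 mA.

I_D = 0.620 mA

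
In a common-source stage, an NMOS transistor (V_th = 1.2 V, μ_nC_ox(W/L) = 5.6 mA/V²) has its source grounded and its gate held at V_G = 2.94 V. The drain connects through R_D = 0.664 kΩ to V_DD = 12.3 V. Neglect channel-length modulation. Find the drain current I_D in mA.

I_D = 8.48 mA

V_GS = V_G = 2.94 V, so V_ov = 2.94 − 1.2 = 1.74 V.
Assume saturation: I_D = ½ k_n V_ov² = 0.5 × 5.6 × 1.74² = 8.48 mA, giving V_DS = V_DD − I_D R_D = 12.3 − 8.48 × 0.664 = 6.67 V.
V_DS = 6.67 V ≥ V_ov = 1.74 V, confirming saturation.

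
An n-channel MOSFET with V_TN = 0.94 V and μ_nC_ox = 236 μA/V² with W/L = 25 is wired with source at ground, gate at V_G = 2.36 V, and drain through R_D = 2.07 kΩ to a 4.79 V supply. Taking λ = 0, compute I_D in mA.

I_D = 2.17 mA

V_GS = V_G = 2.36 V, so V_ov = 2.36 − 0.94 = 1.42 V.
k_n = μ_nC_ox · (W/L) = 5.9 mA/V².
Assume saturation: I_D = ½ k_n V_ov² = 0.5 × 5.9 × 1.42² = 5.95 mA, giving V_DS = V_DD − I_D R_D = 4.79 − 5.95 × 2.07 = -7.52 V.
But -7.52 V < V_ov = 1.42 V, so the device is actually in triode.
In triode I_D = k_n[V_ov V_DS − ½ V_DS²] and I_D = (V_DD − V_DS)/R_D. Equating: 6.11 V_DS² − 18.34 V_DS + 4.79 = 0, giving V_DS = 0.289 V (the root below V_ov).
I_D = (4.79 − 0.289) / 2.07 = 2.17 mA.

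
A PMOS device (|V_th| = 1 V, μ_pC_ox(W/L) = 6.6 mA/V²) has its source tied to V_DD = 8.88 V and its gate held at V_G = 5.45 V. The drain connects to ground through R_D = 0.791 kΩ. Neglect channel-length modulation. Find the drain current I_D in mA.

V_SG = V_DD − V_G = 8.88 − 5.45 = 3.43 V, so V_ov = 3.43 − 1 = 2.43 V.
Assume saturation: I_D = ½ k_p V_ov² = 0.5 × 6.6 × 2.43² = 19.5 mA, giving V_SD = V_DD − I_D R_D = 8.88 − 19.5 × 0.791 = -6.53 V.
But -6.53 V < V_ov = 2.43 V, so the device is actually in triode.
In triode I_D = k_p[V_ov V_SD − ½ V_SD²] and I_D = (V_DD − V_SD)/R_D. Equating: 2.61 V_SD² − 13.69 V_SD + 8.88 = 0, giving V_SD = 0.759 V (the root below V_ov).
I_D = (8.88 − 0.759) / 0.791 = 10.3 mA.

I_D = 10.3 mA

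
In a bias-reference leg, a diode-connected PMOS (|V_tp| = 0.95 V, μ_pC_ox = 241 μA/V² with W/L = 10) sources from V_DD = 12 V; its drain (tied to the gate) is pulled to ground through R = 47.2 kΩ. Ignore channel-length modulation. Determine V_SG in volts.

V_SG = 1.38 V

With gate tied to drain, V_SG = V_SD ≥ V_SG − |V_tp|, so the device is in saturation.
k_p = μ_pC_ox · (W/L) = 2.41 mA/V².
KCL at the drain: ½ k_p (V_SG − |V_tp|)² = (V_DD − V_SG)/R.
Let x = V_SG − 0.95. Then 56.9 x² + x − 11.05 = 0, giving x = 0.432 V (positive root), so V_SG = 1.38 V.
I_D = (V_DD − V_SG)/R = (12 − 1.38) / 47.2 = 0.225 mA.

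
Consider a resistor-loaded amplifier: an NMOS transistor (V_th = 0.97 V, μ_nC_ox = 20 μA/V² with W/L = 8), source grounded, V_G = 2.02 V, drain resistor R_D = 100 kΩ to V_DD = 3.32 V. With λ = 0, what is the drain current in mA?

V_GS = V_G = 2.02 V, so V_ov = 2.02 − 0.97 = 1.05 V.
k_n = μ_nC_ox · (W/L) = 0.16 mA/V².
Assume saturation: I_D = ½ k_n V_ov² = 0.5 × 0.16 × 1.05² = 0.0882 mA, giving V_DS = V_DD − I_D R_D = 3.32 − 0.0882 × 100 = -5.5 V.
But -5.5 V < V_ov = 1.05 V, so the device is actually in triode.
In triode I_D = k_n[V_ov V_DS − ½ V_DS²] and I_D = (V_DD − V_DS)/R_D. Equating: 8 V_DS² − 17.8 V_DS + 3.32 = 0, giving V_DS = 0.205 V (the root below V_ov).
I_D = (3.32 − 0.205) / 100 = 0.0311 mA.

I_D = 0.0311 mA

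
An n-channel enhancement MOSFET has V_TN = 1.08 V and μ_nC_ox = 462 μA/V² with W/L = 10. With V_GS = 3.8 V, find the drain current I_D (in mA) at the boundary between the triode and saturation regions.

I_D = 17.1 mA

At the boundary V_DS = V_ov = V_GS − V_TN = 3.8 − 1.08 = 2.72 V.
k_n = μ_nC_ox · (W/L) = 4.62 mA/V².
I_D = ½ k_n V_ov² = 0.5 × 4.62 × 2.72² = 17.1 mA.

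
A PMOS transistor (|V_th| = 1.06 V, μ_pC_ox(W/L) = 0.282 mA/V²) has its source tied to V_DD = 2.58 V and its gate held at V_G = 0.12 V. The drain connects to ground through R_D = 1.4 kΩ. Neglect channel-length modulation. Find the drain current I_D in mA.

I_D = 0.276 mA

V_SG = V_DD − V_G = 2.58 − 0.12 = 2.46 V, so V_ov = 2.46 − 1.06 = 1.4 V.
Assume saturation: I_D = ½ k_p V_ov² = 0.5 × 0.282 × 1.4² = 0.276 mA, giving V_SD = V_DD − I_D R_D = 2.58 − 0.276 × 1.4 = 2.19 V.
V_SD = 2.19 V ≥ V_ov = 1.4 V, confirming saturation.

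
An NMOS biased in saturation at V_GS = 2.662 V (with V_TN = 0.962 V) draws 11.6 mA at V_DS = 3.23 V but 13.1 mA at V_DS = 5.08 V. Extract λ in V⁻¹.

λ = 0.0903 V⁻¹

With V_GS fixed, I_D ∝ (1 + λ V_DS) in saturation, so I_D2/I_D1 = (1 + λ V_DS2)/(1 + λ V_DS1).
13.1/11.6 = 1.129 = (1 + 5.08 λ)/(1 + 3.23 λ).
Solving: λ (I_D1 V_DS2 − I_D2 V_DS1) = I_D2 − I_D1, so λ = (13.1 − 11.6) / (11.6 × 5.08 − 13.1 × 3.23) = 1.5 / 16.6 = 0.0903 V⁻¹.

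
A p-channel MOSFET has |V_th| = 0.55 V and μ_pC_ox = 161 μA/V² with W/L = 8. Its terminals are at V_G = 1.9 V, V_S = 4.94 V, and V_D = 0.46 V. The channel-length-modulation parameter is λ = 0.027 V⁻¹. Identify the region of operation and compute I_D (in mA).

V_SG = V_S − V_G = 4.94 − 1.9 = 3.04 V; V_SD = V_S − V_D = 4.94 − 0.46 = 4.48 V.
k_p = μ_pC_ox · (W/L) = 1.288 mA/V².
V_ov = V_SG − |V_th| = 3.04 − 0.55 = 2.49 V.
Since V_SD = 4.48 V ≥ V_ov = 2.49 V, the device is in saturation.
I_D = ½ k_p V_ov² (1 + λ V_SD) = 0.5 × 1.288 × 2.49² × (1 + 0.027 × 4.48) = 4.48 mA.

Saturation; I_D = 4.48 mA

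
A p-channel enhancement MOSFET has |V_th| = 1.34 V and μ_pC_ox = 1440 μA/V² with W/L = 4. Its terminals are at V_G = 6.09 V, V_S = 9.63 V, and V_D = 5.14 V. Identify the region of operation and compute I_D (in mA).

Saturation; I_D = 13.9 mA

V_SG = V_S − V_G = 9.63 − 6.09 = 3.54 V; V_SD = V_S − V_D = 9.63 − 5.14 = 4.49 V.
k_p = μ_pC_ox · (W/L) = 5.76 mA/V².
V_ov = V_SG − |V_th| = 3.54 − 1.34 = 2.2 V.
Since V_SD = 4.49 V ≥ V_ov = 2.2 V, the device is in saturation.
I_D = ½ k_p V_ov² = 0.5 × 5.76 × 2.2² = 13.9 mA.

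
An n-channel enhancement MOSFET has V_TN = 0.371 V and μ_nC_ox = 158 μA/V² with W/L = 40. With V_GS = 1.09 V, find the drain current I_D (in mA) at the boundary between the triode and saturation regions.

I_D = 1.63 mA

At the boundary V_DS = V_ov = V_GS − V_TN = 1.09 − 0.371 = 0.719 V.
k_n = μ_nC_ox · (W/L) = 6.32 mA/V².
I_D = ½ k_n V_ov² = 0.5 × 6.32 × 0.719² = 1.63 mA.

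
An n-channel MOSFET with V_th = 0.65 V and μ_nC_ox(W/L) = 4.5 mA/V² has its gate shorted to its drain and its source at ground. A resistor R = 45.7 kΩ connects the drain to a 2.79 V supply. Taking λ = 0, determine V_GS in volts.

With gate tied to drain, V_GS = V_DS ≥ V_GS − V_th, so the device is in saturation.
KCL at the drain: ½ k_n (V_GS − V_th)² = (V_DD − V_GS)/R.
Let x = V_GS − 0.65. Then 103 x² + x − 2.14 = 0, giving x = 0.139 V (positive root), so V_GS = 0.789 V.
I_D = (V_DD − V_GS)/R = (2.79 − 0.789) / 45.7 = 0.0438 mA.

V_GS = 0.789 V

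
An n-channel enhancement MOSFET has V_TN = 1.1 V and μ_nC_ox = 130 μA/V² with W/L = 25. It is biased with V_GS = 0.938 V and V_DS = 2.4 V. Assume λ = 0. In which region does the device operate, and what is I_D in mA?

V_GS = 0.938 V < V_TN = 1.1 V, so the transistor is in cutoff.

Cutoff; I_D = 0 mA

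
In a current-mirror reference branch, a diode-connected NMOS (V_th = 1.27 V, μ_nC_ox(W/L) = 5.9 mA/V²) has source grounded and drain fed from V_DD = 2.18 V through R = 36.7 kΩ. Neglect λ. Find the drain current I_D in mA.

With gate tied to drain, V_GS = V_DS ≥ V_GS − V_th, so the device is in saturation.
KCL at the drain: ½ k_n (V_GS − V_th)² = (V_DD − V_GS)/R.
Let x = V_GS − 1.27. Then 108 x² + x − 0.91 = 0, giving x = 0.0872 V (positive root), so V_GS = 1.36 V.
I_D = (V_DD − V_GS)/R = (2.18 − 1.36) / 36.7 = 0.0224 mA.

I_D = 0.0224 mA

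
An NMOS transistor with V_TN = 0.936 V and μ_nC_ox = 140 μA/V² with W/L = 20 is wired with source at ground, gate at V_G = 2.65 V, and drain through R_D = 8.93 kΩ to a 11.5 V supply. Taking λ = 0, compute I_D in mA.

I_D = 1.26 mA

V_GS = V_G = 2.65 V, so V_ov = 2.65 − 0.936 = 1.71 V.
k_n = μ_nC_ox · (W/L) = 2.8 mA/V².
Assume saturation: I_D = ½ k_n V_ov² = 0.5 × 2.8 × 1.71² = 4.11 mA, giving V_DS = V_DD − I_D R_D = 11.5 − 4.11 × 8.93 = -25.2 V.
But -25.2 V < V_ov = 1.71 V, so the device is actually in triode.
In triode I_D = k_n[V_ov V_DS − ½ V_DS²] and I_D = (V_DD − V_DS)/R_D. Equating: 12.5 V_DS² − 43.86 V_DS + 11.5 = 0, giving V_DS = 0.285 V (the root below V_ov).
I_D = (11.5 − 0.285) / 8.93 = 1.26 mA.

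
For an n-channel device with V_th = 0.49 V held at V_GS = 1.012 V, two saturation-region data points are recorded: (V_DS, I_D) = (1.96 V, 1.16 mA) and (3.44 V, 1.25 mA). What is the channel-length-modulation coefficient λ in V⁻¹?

λ = 0.0584 V⁻¹

With V_GS fixed, I_D ∝ (1 + λ V_DS) in saturation, so I_D2/I_D1 = (1 + λ V_DS2)/(1 + λ V_DS1).
1.25/1.16 = 1.078 = (1 + 3.44 λ)/(1 + 1.96 λ).
Solving: λ (I_D1 V_DS2 − I_D2 V_DS1) = I_D2 − I_D1, so λ = (1.25 − 1.16) / (1.16 × 3.44 − 1.25 × 1.96) = 0.09 / 1.54 = 0.0584 V⁻¹.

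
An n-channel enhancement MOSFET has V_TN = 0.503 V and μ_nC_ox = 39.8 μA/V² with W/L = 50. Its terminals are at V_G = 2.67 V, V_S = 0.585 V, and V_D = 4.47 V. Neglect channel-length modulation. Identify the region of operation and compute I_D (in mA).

Saturation; I_D = 2.49 mA

V_GS = V_G − V_S = 2.67 − 0.585 = 2.08 V; V_DS = V_D − V_S = 4.47 − 0.585 = 3.88 V.
k_n = μ_nC_ox · (W/L) = 1.99 mA/V².
V_ov = V_GS − V_TN = 2.08 − 0.503 = 1.58 V.
Since V_DS = 3.88 V ≥ V_ov = 1.58 V, the device is in saturation.
I_D = ½ k_n V_ov² = 0.5 × 1.99 × 1.58² = 2.49 mA.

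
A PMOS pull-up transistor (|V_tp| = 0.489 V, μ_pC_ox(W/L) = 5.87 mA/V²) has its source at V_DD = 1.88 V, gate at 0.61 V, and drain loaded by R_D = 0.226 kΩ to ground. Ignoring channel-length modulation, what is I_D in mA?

I_D = 1.79 mA

V_SG = V_DD − V_G = 1.88 − 0.61 = 1.27 V, so V_ov = 1.27 − 0.489 = 0.781 V.
Assume saturation: I_D = ½ k_p V_ov² = 0.5 × 5.87 × 0.781² = 1.79 mA, giving V_SD = V_DD − I_D R_D = 1.88 − 1.79 × 0.226 = 1.48 V.
V_SD = 1.48 V ≥ V_ov = 0.781 V, confirming saturation.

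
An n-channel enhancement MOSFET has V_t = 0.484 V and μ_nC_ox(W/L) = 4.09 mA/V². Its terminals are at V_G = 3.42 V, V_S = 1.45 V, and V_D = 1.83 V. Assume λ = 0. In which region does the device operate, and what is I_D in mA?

V_GS = V_G − V_S = 3.42 − 1.45 = 1.97 V; V_DS = V_D − V_S = 1.83 − 1.45 = 0.38 V.
V_ov = V_GS − V_t = 1.97 − 0.484 = 1.49 V.
Since V_DS = 0.38 V < V_ov = 1.49 V, the device is in the triode region.
I_D = k_n [V_ov · V_DS − ½ V_DS²] = 4.09 × [1.49 × 0.38 − 0.5 × 0.38²] = 2.01 mA.

Triode; I_D = 2.01 mA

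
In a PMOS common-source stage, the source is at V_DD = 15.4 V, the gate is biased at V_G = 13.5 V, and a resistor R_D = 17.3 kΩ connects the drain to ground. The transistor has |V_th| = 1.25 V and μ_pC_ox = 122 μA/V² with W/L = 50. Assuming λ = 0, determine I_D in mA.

I_D = 0.874 mA

V_SG = V_DD − V_G = 15.4 − 13.5 = 1.9 V, so V_ov = 1.9 − 1.25 = 0.65 V.
k_p = μ_pC_ox · (W/L) = 6.1 mA/V².
Assume saturation: I_D = ½ k_p V_ov² = 0.5 × 6.1 × 0.65² = 1.29 mA, giving V_SD = V_DD − I_D R_D = 15.4 − 1.29 × 17.3 = -6.89 V.
But -6.89 V < V_ov = 0.65 V, so the device is actually in triode.
In triode I_D = k_p[V_ov V_SD − ½ V_SD²] and I_D = (V_DD − V_SD)/R_D. Equating: 52.8 V_SD² − 69.59 V_SD + 15.4 = 0, giving V_SD = 0.281 V (the root below V_ov).
I_D = (15.4 − 0.281) / 17.3 = 0.874 mA.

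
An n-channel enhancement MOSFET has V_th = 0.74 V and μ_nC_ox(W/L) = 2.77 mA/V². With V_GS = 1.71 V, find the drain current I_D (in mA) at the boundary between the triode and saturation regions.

At the boundary V_DS = V_ov = V_GS − V_th = 1.71 − 0.74 = 0.97 V.
I_D = ½ k_n V_ov² = 0.5 × 2.77 × 0.97² = 1.3 mA.

I_D = 1.30 mA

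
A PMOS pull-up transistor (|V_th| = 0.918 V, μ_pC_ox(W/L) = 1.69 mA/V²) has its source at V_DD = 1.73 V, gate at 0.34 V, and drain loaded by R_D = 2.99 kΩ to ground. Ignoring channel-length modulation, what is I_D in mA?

V_SG = V_DD − V_G = 1.73 − 0.34 = 1.39 V, so V_ov = 1.39 − 0.918 = 0.472 V.
Assume saturation: I_D = ½ k_p V_ov² = 0.5 × 1.69 × 0.472² = 0.188 mA, giving V_SD = V_DD − I_D R_D = 1.73 − 0.188 × 2.99 = 1.17 V.
V_SD = 1.17 V ≥ V_ov = 0.472 V, confirming saturation.

I_D = 0.188 mA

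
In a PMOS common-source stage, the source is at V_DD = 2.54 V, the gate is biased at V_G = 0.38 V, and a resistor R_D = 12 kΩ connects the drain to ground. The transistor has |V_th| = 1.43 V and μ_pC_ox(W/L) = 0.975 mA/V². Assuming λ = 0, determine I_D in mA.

V_SG = V_DD − V_G = 2.54 − 0.38 = 2.16 V, so V_ov = 2.16 − 1.43 = 0.73 V.
Assume saturation: I_D = ½ k_p V_ov² = 0.5 × 0.975 × 0.73² = 0.26 mA, giving V_SD = V_DD − I_D R_D = 2.54 − 0.26 × 12 = -0.577 V.
But -0.577 V < V_ov = 0.73 V, so the device is actually in triode.
In triode I_D = k_p[V_ov V_SD − ½ V_SD²] and I_D = (V_DD − V_SD)/R_D. Equating: 5.85 V_SD² − 9.541 V_SD + 2.54 = 0, giving V_SD = 0.335 V (the root below V_ov).
I_D = (2.54 − 0.335) / 12 = 0.184 mA.

I_D = 0.184 mA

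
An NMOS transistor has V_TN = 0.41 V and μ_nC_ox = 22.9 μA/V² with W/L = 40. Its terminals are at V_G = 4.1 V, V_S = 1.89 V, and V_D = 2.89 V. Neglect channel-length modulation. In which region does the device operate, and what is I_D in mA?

Triode; I_D = 1.19 mA

V_GS = V_G − V_S = 4.1 − 1.89 = 2.21 V; V_DS = V_D − V_S = 2.89 − 1.89 = 1 V.
k_n = μ_nC_ox · (W/L) = 0.916 mA/V².
V_ov = V_GS − V_TN = 2.21 − 0.41 = 1.8 V.
Since V_DS = 1 V < V_ov = 1.8 V, the device is in the triode region.
I_D = k_n [V_ov · V_DS − ½ V_DS²] = 0.916 × [1.8 × 1 − 0.5 × 1²] = 1.19 mA.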